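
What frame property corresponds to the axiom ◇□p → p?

Equivalently (dual form): p → □◇p.
Suppose p→□◇p is valid. Take Rxy and set V(p)={x}. Then p at x, so □◇p at x, so ◇p at y, so some z with Ryz has p; z=x, i.e. Ryx.

symmetry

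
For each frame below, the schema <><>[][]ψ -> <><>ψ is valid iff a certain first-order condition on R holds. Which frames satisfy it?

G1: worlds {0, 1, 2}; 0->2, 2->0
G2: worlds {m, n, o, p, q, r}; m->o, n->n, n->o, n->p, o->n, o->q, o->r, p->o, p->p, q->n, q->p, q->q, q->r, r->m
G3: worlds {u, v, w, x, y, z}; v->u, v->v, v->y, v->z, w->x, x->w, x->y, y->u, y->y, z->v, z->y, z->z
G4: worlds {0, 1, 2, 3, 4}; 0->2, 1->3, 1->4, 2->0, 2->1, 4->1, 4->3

G1

The schema corresponds to a generalized confluence (Geach) condition: forall x forall y (x R^2 y -> exists w (y R^2 w & x R^2 w)).
G1: holds.
G2: fails — mR²r but no w with rR²w and mR²w.
G3: fails — vR²u but no t with uR²t and vR²t.
G4: fails — 1R²3 but no w with 3R²w and 1R²w.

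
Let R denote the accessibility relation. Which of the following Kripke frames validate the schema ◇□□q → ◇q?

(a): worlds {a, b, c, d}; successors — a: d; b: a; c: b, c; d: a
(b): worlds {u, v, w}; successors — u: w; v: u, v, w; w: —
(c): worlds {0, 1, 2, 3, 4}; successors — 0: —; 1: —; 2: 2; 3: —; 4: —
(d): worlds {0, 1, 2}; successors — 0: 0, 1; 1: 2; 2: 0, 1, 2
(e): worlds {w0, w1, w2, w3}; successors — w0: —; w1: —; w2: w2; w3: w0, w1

Frame correspondent (Sahlqvist): ∀x ∀y (xRy → ∃w (yR²w ∧ xRw)) — i.e. a generalized confluence (Geach) condition.
(a): fails — cRb but no w with bR²w and cRw.
(b): fails — uRw but no t with wR²t and uRt.
(c): condition met.
(d): condition met.
(e): fails — w3Rw0 but no w with w0R²w and w3Rw.
Valid on: (c), (d).

(c), (d)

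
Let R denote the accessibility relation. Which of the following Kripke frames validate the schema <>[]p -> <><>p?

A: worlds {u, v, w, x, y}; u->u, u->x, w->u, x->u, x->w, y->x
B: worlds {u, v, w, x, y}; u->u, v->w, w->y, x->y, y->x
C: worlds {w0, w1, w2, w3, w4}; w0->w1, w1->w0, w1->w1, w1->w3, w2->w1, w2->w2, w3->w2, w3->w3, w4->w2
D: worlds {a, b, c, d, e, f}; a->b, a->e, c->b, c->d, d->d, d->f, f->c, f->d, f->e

A, B, C

Frame correspondent (Sahlqvist): forall x forall y (xRy -> exists w (yRw & x R^2 w)) — i.e. a generalized confluence (Geach) condition.
A: holds.
B: holds.
C: holds.
D: fails — aRb but no w with bRw and aR²w.
Valid on: A, B, C.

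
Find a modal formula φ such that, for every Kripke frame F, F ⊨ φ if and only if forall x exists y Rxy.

A defining formula is □s → ◇s (the D axiom).

□s → ◇s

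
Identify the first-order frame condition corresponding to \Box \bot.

emptiness of R: \forall x \forall y \neg Rxy

This schema is the Ver axiom.
It corresponds to emptiness of R: \forall x \forall y \neg Rxy.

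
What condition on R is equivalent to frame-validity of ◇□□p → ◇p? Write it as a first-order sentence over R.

This is a Sahlqvist (Geach-type) schema ◇^1□^2p → □^0◇^1p.
Minimal-valuation argument: fix x; take any y with xR^1y and any z with xR^0z. Set V(p) to the set of worlds R-reachable from y in exactly 2 steps. Then □^2p holds at y, so the antecedent holds at x; validity forces ◇^1p at z, giving a w with zR^1w and yR^2w.
First-order correspondent: ∀x ∀y (xRy → ∃w (yR²w ∧ xRw)).

∀x ∀y (xRy → ∃w (yR²w ∧ xRw))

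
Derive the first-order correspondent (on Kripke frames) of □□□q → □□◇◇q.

∀x ∀z (xR²z → ∃w (xR³w ∧ zR²w))

This is a Sahlqvist (Geach-type) schema ◇^0□^3q → □^2◇^2q.
Minimal-valuation argument: fix x; take any y with xR^0y and any z with xR^2z. Set V(q) to the set of worlds R-reachable from y in exactly 3 steps. Then □^3q holds at y, so the antecedent holds at x; validity forces ◇^2q at z, giving a w with zR^2w and yR^3w.
First-order correspondent: ∀x ∀z (xR²z → ∃w (xR³w ∧ zR²w)).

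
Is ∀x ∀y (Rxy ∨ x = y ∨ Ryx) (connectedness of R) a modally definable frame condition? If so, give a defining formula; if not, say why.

No — not modally definable

Modal frame validity is preserved under disjoint unions.
Take 2 disjoint single-world reflexive frames: each is trivially connected, but their disjoint union has 2 worlds with no edge between distinct components, so it is not connected.
So no modal formula (or set of formulas) defines exactly the connected frames.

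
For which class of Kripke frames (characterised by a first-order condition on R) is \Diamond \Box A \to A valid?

symmetry

This is a form of the B axiom.
Its frame correspondent is symmetry — \forall x \forall y (Rxy \to Ryx).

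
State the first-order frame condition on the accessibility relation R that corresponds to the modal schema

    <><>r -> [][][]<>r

forall x forall y forall z ((x R^2 y & x R^3 z) -> exists w (y = w & zRw))

This is a Sahlqvist (Geach-type) schema ◇^2□^0r → □^3◇^1r.
Minimal-valuation argument: fix x; take any y with xR^2y and any z with xR^3z. Set V(r) to the set of worlds R-reachable from y in exactly 0 steps. Then □^0r holds at y, so the antecedent holds at x; validity forces ◇^1r at z, giving a w with zR^1w and yR^0w.
First-order correspondent: forall x forall y forall z ((x R^2 y & x R^3 z) -> exists w (y = w & zRw)).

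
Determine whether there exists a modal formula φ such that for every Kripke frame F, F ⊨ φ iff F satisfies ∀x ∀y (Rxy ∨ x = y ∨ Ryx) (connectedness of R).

If a class were modally definable it would be closed under disjoint unions (Goldblatt–Thomason).
Take 3 disjoint single-world reflexive frames: each is trivially connected, but their disjoint union has 3 worlds with no edge between distinct components, so it is not connected.
So no modal formula (or set of formulas) defines exactly the connected frames.

No — not modally definable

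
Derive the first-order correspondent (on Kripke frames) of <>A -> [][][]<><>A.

This is a Sahlqvist (Geach-type) schema ◇^1□^0A → □^3◇^2A.
Minimal-valuation argument: fix x; take any y with xR^1y and any z with xR^3z. Set V(A) to the set of worlds R-reachable from y in exactly 0 steps. Then □^0A holds at y, so the antecedent holds at x; validity forces ◇^2A at z, giving a w with zR^2w and yR^0w.
First-order correspondent: forall x forall y forall z ((xRy & x R^3 z) -> exists w (y = w & z R^2 w)).

forall x forall y forall z ((xRy & x R^3 z) -> exists w (y = w & z R^2 w))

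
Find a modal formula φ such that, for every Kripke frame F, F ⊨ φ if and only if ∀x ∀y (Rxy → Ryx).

r → □◇r

This is symmetry; the standard corresponding axiom is B: r → □◇r.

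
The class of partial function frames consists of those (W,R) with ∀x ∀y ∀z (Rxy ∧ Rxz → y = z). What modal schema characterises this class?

A defining formula is ◇p → □p (the CD axiom).
Suppose ◇p→□p is valid. Take Rxy, Rxz and set V(p)={y}. Then ◇p at x, so □p at x, so p at z, i.e. z=y.

◇p → □p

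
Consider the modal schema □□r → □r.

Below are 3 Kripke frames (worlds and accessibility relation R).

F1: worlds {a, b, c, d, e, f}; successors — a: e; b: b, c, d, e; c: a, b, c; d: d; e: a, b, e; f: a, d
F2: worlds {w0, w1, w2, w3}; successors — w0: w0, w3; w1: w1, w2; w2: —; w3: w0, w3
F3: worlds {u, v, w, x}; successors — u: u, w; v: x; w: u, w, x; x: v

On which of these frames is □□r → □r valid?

Frame correspondent (Sahlqvist): ∀x ∀y (Rxy → ∃z (Rxz ∧ Rzy)) — i.e. density.
F1: fails — Rfa but no z with Rfz and Rza.
F2: ✓.
F3: fails — Rvx but no z with Rvz and Rzx.

F2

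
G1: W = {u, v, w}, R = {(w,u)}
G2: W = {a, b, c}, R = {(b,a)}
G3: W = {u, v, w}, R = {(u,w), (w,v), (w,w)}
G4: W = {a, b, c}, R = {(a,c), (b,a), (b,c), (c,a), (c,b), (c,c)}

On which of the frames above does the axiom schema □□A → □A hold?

This is the axiom for density; its first-order frame correspondent is ∀x ∀y (Rxy → ∃z (Rxz ∧ Rzy)).
G1: fails — Rwu but no z with Rwz and Rzu.
G2: fails — Rba but no z with Rbz and Rza.
G3: satisfies the condition.
G4: satisfies the condition.

G3, G4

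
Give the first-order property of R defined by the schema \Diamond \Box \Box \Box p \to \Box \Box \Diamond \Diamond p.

\forall x \forall y \forall z ((xRy \wedge x R^2 z) \to \exists w (y R^3 w \wedge z R^2 w))

This is a Sahlqvist (Geach-type) schema ◇^1□^3p → □^2◇^2p.
Minimal-valuation argument: fix x; take any y with xR^1y and any z with xR^2z. Set V(p) to the set of worlds R-reachable from y in exactly 3 steps. Then □^3p holds at y, so the antecedent holds at x; validity forces ◇^2p at z, giving a w with zR^2w and yR^3w.
First-order correspondent: \forall x \forall y \forall z ((xRy \wedge x R^2 z) \to \exists w (y R^3 w \wedge z R^2 w)).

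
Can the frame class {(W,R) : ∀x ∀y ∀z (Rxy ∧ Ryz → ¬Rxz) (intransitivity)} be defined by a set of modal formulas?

No — not modally definable

Any modally definable frame class is closed under surjective bounded morphisms.
The 5-cycle (worlds s,t,u,v,w with s→t→u→v→w→s) is intransitive. Mapping every world to a single reflexive point • is a surjective bounded morphism; the reflexive point is not intransitive (R••∧R•• but R••).
So no modal formula (or set of formulas) defines exactly the intransitive frames.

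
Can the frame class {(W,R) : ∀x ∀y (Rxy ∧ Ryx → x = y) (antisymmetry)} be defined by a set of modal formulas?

No

If a class were modally definable it would be closed under surjective bounded morphisms (Goldblatt–Thomason).
The 4-cycle (worlds s,t,u,v with s→t→u→v→s) is antisymmetric. Sending even-indexed worlds to a and odd-indexed worlds to b is a surjective bounded morphism onto the two-world frame with a↔b, which is not antisymmetric.
So no modal formula (or set of formulas) defines exactly the antisymmetric frames.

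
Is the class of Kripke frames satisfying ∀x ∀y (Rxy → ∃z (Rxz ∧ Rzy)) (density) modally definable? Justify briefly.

The condition is density. A defining modal formula is □□r → □r.
Suppose □□r→□r is valid. Take Rxy and set V(r)={w : xR²w}. Then □□r at x, so □r at x, so r at y, i.e. ∃z(Rxz∧Rzy).

Definable; □□r → □r defines it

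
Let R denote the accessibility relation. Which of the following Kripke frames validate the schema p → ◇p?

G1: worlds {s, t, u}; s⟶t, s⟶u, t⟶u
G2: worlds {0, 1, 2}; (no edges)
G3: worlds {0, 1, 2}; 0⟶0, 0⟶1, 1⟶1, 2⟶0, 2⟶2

The schema corresponds to reflexivity: ∀x Rxx.
G1: fails — world s does not see itself.
G2: fails — world 0 does not see itself.
G3: condition met.

G3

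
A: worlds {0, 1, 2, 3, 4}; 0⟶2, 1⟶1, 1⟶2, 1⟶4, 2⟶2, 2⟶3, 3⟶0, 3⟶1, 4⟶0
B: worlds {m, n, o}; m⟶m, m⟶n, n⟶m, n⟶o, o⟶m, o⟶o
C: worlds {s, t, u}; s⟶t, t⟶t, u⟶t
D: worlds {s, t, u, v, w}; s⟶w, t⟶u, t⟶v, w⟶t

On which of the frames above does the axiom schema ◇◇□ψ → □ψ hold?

C

The schema corresponds to a generalized confluence (Geach) condition: ∀x ∀y ∀z ((xR²y ∧ xRz) → ∃w (yRw ∧ z = w)).
A: fails — 0R²3, 0R2 but no w with 3Rw and 2=w.
B: fails — mR²n, mRn but no w with nRw and n=w.
C: satisfies the condition.
D: fails — sR²t, sRw but no w* with tRw* and w=w*.
Valid on: C.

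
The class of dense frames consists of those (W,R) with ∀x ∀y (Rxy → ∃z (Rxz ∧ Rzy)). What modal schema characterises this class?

□□s → □s

The condition is density. The C4 schema □□s → □s defines it.
Suppose □□s→□s is valid. Take Rxy and set V(s)={w : xR²w}. Then □□s at x, so □s at x, so s at y, i.e. ∃z(Rxz∧Rzy).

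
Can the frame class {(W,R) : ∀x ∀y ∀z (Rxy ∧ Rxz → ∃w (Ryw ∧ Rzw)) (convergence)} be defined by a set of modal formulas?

The condition is convergence. A defining modal formula is ◇□r → □◇r.
Suppose ◇□r→□◇r is valid. Take Rxy, Rxz and set V(r)={w : Ryw}. Then □r at y so ◇□r at x, so □◇r at x, so ◇r at z, giving w with Rzw and Ryw.

Yes, by ◇□r → □◇r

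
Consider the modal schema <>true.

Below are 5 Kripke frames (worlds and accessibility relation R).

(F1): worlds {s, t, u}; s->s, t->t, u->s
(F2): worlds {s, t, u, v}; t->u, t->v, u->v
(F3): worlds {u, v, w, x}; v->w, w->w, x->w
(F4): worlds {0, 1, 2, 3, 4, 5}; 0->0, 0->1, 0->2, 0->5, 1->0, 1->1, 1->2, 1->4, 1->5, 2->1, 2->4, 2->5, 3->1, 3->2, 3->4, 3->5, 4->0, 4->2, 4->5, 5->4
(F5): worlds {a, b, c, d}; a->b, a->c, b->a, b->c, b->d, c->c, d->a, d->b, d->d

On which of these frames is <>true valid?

This is the axiom for seriality; its first-order frame correspondent is forall x exists y Rxy.
(F1): satisfies the condition.
(F2): fails — world s has no successor.
(F3): fails — world u has no successor.
(F4): satisfies the condition.
(F5): satisfies the condition.
Valid on: (F1), (F4), (F5).

(F1), (F4), (F5)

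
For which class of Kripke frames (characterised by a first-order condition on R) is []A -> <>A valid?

Suppose □A→◇A is valid. At any x set V(A)=W. Then □A at x, so ◇A at x, so x has a successor.

seriality: forall x exists y Rxy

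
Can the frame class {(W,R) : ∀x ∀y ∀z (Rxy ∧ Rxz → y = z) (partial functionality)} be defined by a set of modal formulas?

Yes: it is partial functionality, defined by the CD schema ◇q → □q.
Suppose ◇q→□q is valid. Take Rxy, Rxz and set V(q)={y}. Then ◇q at x, so □q at x, so q at z, i.e. z=y.

Yes — defined by ◇q → □q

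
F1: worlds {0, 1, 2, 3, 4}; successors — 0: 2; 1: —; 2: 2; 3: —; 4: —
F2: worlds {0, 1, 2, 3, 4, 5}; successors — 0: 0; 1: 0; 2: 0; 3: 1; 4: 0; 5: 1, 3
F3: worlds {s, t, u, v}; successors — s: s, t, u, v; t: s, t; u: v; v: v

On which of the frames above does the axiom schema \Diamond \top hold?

The schema corresponds to seriality: \forall x \exists y Rxy.
F1: fails — world 1 has no successor.
F2: holds.
F3: holds.

F2, F3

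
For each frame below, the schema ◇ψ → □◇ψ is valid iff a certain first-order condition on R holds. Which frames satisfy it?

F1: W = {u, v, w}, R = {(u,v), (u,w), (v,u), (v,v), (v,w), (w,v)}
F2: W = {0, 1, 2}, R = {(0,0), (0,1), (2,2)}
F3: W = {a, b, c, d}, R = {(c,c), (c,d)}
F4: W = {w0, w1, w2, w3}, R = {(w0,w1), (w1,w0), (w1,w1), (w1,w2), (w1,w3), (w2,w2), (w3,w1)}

The schema corresponds to the Euclidean property: ∀x ∀y ∀z (Rxy ∧ Rxz → Ryz).
F1: fails — Ruw and Ruw but not Rww.
F2: fails — R01 and R00 but not R10.
F3: fails — Rcd and Rcc but not Rdc.
F4: fails — Rw1w2 and Rw1w0 but not Rw2w0.

none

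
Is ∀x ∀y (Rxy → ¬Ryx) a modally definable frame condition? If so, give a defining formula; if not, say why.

Modal frame validity is preserved under surjective bounded morphisms.
The 5-cycle (worlds 0,1,2,3,4 with 0→1→2→3→4→0) is asymmetric. Mapping every world to a single reflexive point • is a surjective bounded morphism, and the reflexive point is not asymmetric (R•• but asymmetry requires ¬R••).
So the class is not modally definable.

Not definable by any modal formula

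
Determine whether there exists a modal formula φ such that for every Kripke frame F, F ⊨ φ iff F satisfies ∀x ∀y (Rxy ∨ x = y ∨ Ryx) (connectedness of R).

No

Any modally definable frame class is closed under disjoint unions.
Take 2 disjoint single-world reflexive frames: each is trivially connected, but their disjoint union has 2 worlds with no edge between distinct components, so it is not connected.
Hence connectedness of R is not modally definable.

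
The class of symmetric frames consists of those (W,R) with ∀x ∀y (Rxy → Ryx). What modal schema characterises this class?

The condition is symmetry. The B schema p → □◇p defines it.
Suppose p→□◇p is valid. Take Rxy and set V(p)={x}. Then p at x, so □◇p at x, so ◇p at y, so some z with Ryz has p; z=x, i.e. Ryx.

p → □◇p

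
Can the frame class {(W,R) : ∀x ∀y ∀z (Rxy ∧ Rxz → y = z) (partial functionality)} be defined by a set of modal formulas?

The condition is partial functionality. A defining modal formula is ◇p → □p.
Suppose ◇p→□p is valid. Take Rxy, Rxz and set V(p)={y}. Then ◇p at x, so □p at x, so p at z, i.e. z=y.

Yes — defined by ◇p → □p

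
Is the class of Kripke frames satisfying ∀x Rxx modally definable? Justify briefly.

Yes, by □q → q

Yes: it is reflexivity, defined by the T schema □q → q.
Suppose □q→q is valid. At any x set V(q)={w : Rxw}. Then □q holds at x, so q holds at x, i.e. Rxx.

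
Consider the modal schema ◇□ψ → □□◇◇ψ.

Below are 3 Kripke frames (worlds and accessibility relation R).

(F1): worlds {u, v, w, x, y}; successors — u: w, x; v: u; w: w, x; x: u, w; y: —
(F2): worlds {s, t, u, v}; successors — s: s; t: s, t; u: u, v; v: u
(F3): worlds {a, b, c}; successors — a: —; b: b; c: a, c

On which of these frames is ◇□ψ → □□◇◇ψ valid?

Frame correspondent (Sahlqvist): ∀x ∀y ∀z ((xRy ∧ xR²z) → ∃w (yRw ∧ zR²w)) — i.e. a generalized confluence (Geach) condition.
(F1): satisfies the condition.
(F2): satisfies the condition.
(F3): fails — cRa, cR²a but no w with aRw and aR²w.

(F1), (F2)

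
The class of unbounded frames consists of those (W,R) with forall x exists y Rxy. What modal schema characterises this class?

The condition is seriality. The D schema □s → ◇s defines it.
Suppose □s→◇s is valid. At any x set V(s)=W. Then □s at x, so ◇s at x, so x has a successor.

□s → ◇s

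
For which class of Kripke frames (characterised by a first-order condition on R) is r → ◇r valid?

Reflexivity

Equivalently (dual form): □r → r.
Suppose □r→r is valid. At any x set V(r)={w : Rxw}. Then □r holds at x, so r holds at x, i.e. Rxx.
The converse is a direct semantic check.
So the correspondent is reflexivity.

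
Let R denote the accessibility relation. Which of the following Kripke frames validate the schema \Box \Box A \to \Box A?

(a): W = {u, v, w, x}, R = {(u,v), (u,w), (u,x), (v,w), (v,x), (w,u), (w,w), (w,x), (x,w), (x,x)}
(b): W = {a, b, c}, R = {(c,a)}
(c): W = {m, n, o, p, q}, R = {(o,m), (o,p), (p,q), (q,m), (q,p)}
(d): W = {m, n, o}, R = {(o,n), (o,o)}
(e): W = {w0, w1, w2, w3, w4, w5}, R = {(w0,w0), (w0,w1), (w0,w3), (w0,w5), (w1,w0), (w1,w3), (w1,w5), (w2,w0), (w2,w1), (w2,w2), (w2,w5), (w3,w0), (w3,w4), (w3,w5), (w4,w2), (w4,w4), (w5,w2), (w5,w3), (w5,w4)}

The schema corresponds to density: \forall x \forall y (Rxy \to \exists z (Rxz \wedge Rzy)).
(a): fails — Ruv but no z with Ruz and Rzv.
(b): fails — Rca but no z with Rcz and Rza.
(c): fails — Rom but no z with Roz and Rzm.
(d): holds.
(e): fails — Rw5w3 but no z with Rw5z and Rzw3.

(d)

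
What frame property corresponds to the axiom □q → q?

This schema is the T axiom.
It corresponds to reflexivity: ∀x Rxx.

reflexivity: ∀x Rxx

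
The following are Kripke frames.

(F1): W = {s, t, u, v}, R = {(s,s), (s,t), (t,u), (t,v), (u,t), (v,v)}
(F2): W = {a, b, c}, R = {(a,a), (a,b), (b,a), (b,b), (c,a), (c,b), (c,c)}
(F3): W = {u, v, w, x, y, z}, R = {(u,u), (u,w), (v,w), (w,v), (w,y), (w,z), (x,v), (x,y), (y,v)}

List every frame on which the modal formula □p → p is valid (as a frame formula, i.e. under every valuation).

The schema corresponds to reflexivity: ∀x Rxx.
(F1): fails — world t does not see itself.
(F2): condition met.
(F3): fails — world v does not see itself.
Valid on: (F2).

(F2)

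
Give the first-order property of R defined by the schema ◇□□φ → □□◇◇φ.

This is a Sahlqvist (Geach-type) schema ◇^1□^2φ → □^2◇^2φ.
Minimal-valuation argument: fix x; take any y with xR^1y and any z with xR^2z. Set V(φ) to the set of worlds R-reachable from y in exactly 2 steps. Then □^2φ holds at y, so the antecedent holds at x; validity forces ◇^2φ at z, giving a w with zR^2w and yR^2w.
First-order correspondent: ∀x ∀y ∀z ((xRy ∧ xR²z) → ∃w (yR²w ∧ zR²w)).

∀x ∀y ∀z ((xRy ∧ xR²z) → ∃w (yR²w ∧ zR²w))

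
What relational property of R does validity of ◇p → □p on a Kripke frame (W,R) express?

Suppose ◇p→□p is valid. Take Rxy, Rxz and set V(p)={y}. Then ◇p at x, so □p at x, so p at z, i.e. z=y.
The converse is a direct semantic check.
Frame condition: ∀x ∀y ∀z (Rxy ∧ Rxz → y = z).

partial functionality: ∀x ∀y ∀z (Rxy ∧ Rxz → y = z)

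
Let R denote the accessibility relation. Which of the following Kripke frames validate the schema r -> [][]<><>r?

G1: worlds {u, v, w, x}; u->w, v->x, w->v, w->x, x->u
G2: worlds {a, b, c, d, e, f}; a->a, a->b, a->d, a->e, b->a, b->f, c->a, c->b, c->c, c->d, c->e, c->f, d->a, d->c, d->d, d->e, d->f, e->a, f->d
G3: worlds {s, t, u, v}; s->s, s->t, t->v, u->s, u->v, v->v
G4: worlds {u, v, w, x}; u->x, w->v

The schema corresponds to a generalized confluence (Geach) condition: forall x forall z (x R^2 z -> exists w (x = w & z R^2 w)).
G1: fails — uR²x but no t with u=t and xR²t.
G2: fails — cR²b but no w with c=w and bR²w.
G3: fails — sR²t but no w with s=w and tR²w.
G4: ✓.
Valid on: G4.

G4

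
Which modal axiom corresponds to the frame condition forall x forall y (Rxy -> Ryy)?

The condition is shift-reflexivity. The T□ schema □(□ψ → ψ) defines it.

□(□ψ → ψ)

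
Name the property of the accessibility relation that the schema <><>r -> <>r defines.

transitivity

This is frame-equivalent to □r → □□r (substitute ¬r for r and contrapose).
Suppose □r→□□r is valid. Take Rxy, Ryz and set V(r)={w : Rxw}. Then □r at x, so □□r at x, so □r at y, so r at z, i.e. Rxz.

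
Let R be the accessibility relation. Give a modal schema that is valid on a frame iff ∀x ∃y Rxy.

The condition is seriality. The D schema □r → ◇r defines it.
Suppose □r→◇r is valid. At any x set V(r)=W. Then □r at x, so ◇r at x, so x has a successor.

□r → ◇r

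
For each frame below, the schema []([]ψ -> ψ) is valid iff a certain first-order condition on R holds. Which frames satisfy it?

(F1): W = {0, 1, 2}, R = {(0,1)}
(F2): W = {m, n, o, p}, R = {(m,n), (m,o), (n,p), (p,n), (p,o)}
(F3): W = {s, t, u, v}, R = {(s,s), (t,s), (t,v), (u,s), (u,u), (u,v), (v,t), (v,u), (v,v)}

This is the axiom for shift-reflexivity; its first-order frame correspondent is forall x forall y (Rxy -> Ryy).
(F1): fails — R01 but not R11.
(F2): fails — Rpn but not Rnn.
(F3): fails — Rvt but not Rtt.

none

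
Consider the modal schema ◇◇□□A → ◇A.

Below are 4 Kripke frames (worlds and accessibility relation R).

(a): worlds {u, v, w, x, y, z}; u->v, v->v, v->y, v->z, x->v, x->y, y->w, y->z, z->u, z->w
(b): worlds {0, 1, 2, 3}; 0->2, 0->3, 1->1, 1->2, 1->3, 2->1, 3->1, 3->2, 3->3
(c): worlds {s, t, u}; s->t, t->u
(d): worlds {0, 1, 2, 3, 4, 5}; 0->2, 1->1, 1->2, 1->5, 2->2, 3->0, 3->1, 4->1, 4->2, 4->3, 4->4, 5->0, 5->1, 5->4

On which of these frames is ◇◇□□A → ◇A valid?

This is the axiom for a generalized confluence (Geach) condition; its first-order frame correspondent is ∀x ∀y (xR²y → ∃w (yR²w ∧ xRw)).
(a): fails — uR²y but no t with yR²t and uRt.
(b): condition met.
(c): fails — sR²u but no w with uR²w and sRw.
(d): fails — 3R²2 but no w with 2R²w and 3Rw.

(b)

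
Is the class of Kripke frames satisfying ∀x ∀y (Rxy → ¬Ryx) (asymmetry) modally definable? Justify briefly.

No

Any modally definable frame class is closed under surjective bounded morphisms.
The 5-cycle (worlds 0,1,2,3,4 with 0→1→2→3→4→0) is asymmetric. Mapping every world to a single reflexive point • is a surjective bounded morphism, and the reflexive point is not asymmetric (R•• but asymmetry requires ¬R••).
So no modal formula (or set of formulas) defines exactly the asymmetric frames.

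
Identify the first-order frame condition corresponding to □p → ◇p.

seriality: ∀x ∃y Rxy

This schema is the D axiom.
Its frame correspondent is seriality — ∀x ∃y Rxy.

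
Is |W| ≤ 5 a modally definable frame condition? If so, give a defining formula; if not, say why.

Not definable by any modal formula

If a class were modally definable it would be closed under disjoint unions (Goldblatt–Thomason).
Any modal formula valid on each of 6 disjoint one-world frames is valid on their disjoint union (validity is preserved under disjoint unions). Each one-world frame has |W|=1≤5, but the union has |W|=6.
Hence having at most 5 worlds is not modally definable.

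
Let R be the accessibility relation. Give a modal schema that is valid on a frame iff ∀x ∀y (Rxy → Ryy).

A defining formula is □(□r → r) (the T□ axiom).
Suppose □(□r→r) is valid. Take Rxy and set V(r)={w : Ryw}. Then at y, □r holds; since □(□r→r) at x, □r→r at y, so r at y, i.e. Ryy.

□(□r → r)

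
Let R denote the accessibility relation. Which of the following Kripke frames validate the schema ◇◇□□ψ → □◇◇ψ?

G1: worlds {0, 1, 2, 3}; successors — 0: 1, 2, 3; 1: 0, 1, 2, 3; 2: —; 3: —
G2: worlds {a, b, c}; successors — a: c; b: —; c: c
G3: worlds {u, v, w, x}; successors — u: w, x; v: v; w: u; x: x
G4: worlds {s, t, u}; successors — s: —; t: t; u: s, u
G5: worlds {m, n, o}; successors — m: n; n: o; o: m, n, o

The schema corresponds to a generalized confluence (Geach) condition: ∀x ∀y ∀z ((xR²y ∧ xRz) → ∃w (yR²w ∧ zR²w)).
G1: fails — 0R²0, 0R2 but no w with 0R²w and 2R²w.
G2: satisfies the condition.
G3: satisfies the condition.
G4: fails — uR²s, uRs but no w with sR²w and sR²w.
G5: satisfies the condition.
Valid on: G2, G3, G5.

G2, G3, G5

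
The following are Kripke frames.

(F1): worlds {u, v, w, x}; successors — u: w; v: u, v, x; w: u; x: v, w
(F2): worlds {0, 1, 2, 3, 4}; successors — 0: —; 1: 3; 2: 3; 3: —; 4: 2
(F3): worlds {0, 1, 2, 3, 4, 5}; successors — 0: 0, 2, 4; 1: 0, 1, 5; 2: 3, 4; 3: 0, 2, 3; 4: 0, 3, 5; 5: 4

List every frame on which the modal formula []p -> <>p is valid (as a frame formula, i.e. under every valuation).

This is the axiom for seriality; its first-order frame correspondent is forall x exists y Rxy.
(F1): satisfies the condition.
(F2): fails — world 0 has no successor.
(F3): satisfies the condition.
Valid on: (F1), (F3).

(F1), (F3)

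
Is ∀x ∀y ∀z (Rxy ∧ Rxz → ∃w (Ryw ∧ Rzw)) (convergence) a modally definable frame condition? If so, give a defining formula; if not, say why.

The condition is convergence. A defining modal formula is ◇□p → □◇p.
Suppose ◇□p→□◇p is valid. Take Rxy, Rxz and set V(p)={w : Ryw}. Then □p at y so ◇□p at x, so □◇p at x, so ◇p at z, giving w with Rzw and Ryw.

Definable; ◇□p → □◇p defines it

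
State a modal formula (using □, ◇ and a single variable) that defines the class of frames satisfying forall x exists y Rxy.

□s → ◇s

This is seriality; the standard corresponding axiom is D: □s → ◇s.
Suppose □s→◇s is valid. At any x set V(s)=W. Then □s at x, so ◇s at x, so x has a successor.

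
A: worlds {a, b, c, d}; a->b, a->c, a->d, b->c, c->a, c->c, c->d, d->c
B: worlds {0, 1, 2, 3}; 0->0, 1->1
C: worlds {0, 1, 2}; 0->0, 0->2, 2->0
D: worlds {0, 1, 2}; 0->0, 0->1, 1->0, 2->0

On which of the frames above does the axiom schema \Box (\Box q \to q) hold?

This is the axiom for shift-reflexivity; its first-order frame correspondent is \forall x \forall y (Rxy \to Ryy).
A: fails — Rcd but not Rdd.
B: ✓.
C: fails — R02 but not R22.
D: fails — R01 but not R11.
Valid on: B.

B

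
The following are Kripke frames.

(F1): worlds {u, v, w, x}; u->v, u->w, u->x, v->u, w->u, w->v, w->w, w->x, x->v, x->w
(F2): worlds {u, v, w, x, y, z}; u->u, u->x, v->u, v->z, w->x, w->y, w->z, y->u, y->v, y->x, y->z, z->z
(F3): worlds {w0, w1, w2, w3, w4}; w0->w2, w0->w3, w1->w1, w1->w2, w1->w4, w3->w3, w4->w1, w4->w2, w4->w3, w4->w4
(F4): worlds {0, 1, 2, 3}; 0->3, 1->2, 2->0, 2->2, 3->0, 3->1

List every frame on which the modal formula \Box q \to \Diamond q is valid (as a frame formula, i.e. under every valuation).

(F1), (F4)

Frame correspondent (Sahlqvist): \forall x \exists y Rxy — i.e. seriality.
(F1): ✓.
(F2): fails — world x has no successor.
(F3): fails — world w2 has no successor.
(F4): ✓.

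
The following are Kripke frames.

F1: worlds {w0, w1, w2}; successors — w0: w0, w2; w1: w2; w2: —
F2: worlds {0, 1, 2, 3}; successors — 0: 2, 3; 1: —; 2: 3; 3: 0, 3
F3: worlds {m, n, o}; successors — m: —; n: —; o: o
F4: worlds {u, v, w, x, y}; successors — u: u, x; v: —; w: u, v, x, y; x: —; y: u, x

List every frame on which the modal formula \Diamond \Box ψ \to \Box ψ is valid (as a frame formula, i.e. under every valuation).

F3

Frame correspondent (Sahlqvist): \forall x \forall y \forall z (Rxy \wedge Rxz \to Ryz) — i.e. the Euclidean property.
F1: fails — Rw0w2 and Rw0w2 but not Rw2w2.
F2: fails — R02 and R02 but not R22.
F3: satisfies the condition.
F4: fails — Rux and Ruu but not Rxu.
Valid on: F3.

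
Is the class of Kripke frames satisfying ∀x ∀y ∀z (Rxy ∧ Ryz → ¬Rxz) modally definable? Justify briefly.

Modal frame validity is preserved under surjective bounded morphisms.
The 3-cycle (worlds a,b,c with a→b→c→a) is intransitive. Mapping every world to a single reflexive point • is a surjective bounded morphism; the reflexive point is not intransitive (R••∧R•• but R••).
So no modal formula (or set of formulas) defines exactly the intransitive frames.

No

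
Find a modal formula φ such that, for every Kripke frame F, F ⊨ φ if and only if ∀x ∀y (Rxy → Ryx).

s → □◇s

A defining formula is s → □◇s (the B axiom).
Suppose s→□◇s is valid. Take Rxy and set V(s)={x}. Then s at x, so □◇s at x, so ◇s at y, so some z with Ryz has s; z=x, i.e. Ryx.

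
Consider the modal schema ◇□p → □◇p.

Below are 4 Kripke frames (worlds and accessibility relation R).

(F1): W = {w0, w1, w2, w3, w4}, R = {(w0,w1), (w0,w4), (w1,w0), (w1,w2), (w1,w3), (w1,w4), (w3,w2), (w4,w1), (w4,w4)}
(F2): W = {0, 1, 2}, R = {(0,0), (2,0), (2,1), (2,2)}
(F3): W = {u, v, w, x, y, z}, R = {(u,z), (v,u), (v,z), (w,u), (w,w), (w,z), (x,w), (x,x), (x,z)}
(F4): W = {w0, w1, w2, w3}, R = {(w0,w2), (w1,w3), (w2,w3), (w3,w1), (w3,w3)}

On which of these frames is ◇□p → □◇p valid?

The schema corresponds to convergence: ∀x ∀y ∀z (Rxy ∧ Rxz → ∃w (Ryw ∧ Rzw)).
(F1): fails — Rw1w2 and Rw1w2 but w2 and w2 have no common successor.
(F2): fails — R22 and R21 but 2 and 1 have no common successor.
(F3): fails — Ruz and Ruz but z and z have no common successor.
(F4): condition met.

(F4)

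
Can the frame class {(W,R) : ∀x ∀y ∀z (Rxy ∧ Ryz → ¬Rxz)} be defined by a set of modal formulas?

If a class were modally definable it would be closed under surjective bounded morphisms (Goldblatt–Thomason).
The 5-cycle (worlds a,b,c,d,e with a→b→c→d→e→a) is intransitive. Mapping every world to a single reflexive point • is a surjective bounded morphism; the reflexive point is not intransitive (R••∧R•• but R••).
So the class is not modally definable.

Not modally definable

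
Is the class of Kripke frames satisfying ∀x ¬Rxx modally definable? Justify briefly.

Not modally definable

Modal frame validity is preserved under surjective bounded morphisms.
The 2-cycle (worlds s,t with s→t→s) is irreflexive, and the map sending every world to a single reflexive point • is a surjective bounded morphism (forth: every edge maps to (•,•); back: every world has a successor). So any modal formula valid on the 2-cycle is also valid on the reflexive point, which is not irreflexive.
So no modal formula (or set of formulas) defines exactly the irreflexive frames.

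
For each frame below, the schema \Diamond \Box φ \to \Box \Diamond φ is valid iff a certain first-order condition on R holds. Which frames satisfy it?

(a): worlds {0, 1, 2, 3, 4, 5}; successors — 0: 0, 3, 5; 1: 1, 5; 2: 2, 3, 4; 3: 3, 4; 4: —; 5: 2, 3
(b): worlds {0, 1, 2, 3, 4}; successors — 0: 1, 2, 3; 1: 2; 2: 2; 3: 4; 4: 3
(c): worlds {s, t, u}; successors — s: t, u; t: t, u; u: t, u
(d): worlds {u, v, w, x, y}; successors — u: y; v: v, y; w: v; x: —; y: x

(c)

Frame correspondent (Sahlqvist): \forall x \forall y \forall z (Rxy \wedge Rxz \to \exists w (Ryw \wedge Rzw)) — i.e. convergence.
(a): fails — R11 and R15 but 1 and 5 have no common successor.
(b): fails — R02 and R03 but 2 and 3 have no common successor.
(c): satisfies the condition.
(d): fails — Rvv and Rvy but v and y have no common successor.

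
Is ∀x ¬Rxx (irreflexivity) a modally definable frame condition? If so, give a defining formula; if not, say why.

Not modally definable

Modal frame validity is preserved under surjective bounded morphisms.
The 3-cycle (worlds 0,1,2 with 0→1→2→0) is irreflexive, and the map sending every world to a single reflexive point • is a surjective bounded morphism (forth: every edge maps to (•,•); back: every world has a successor). So any modal formula valid on the 3-cycle is also valid on the reflexive point, which is not irreflexive.
So the class is not modally definable.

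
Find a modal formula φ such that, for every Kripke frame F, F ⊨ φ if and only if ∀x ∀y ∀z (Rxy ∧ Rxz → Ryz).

◇p → □◇p

A defining formula is ◇p → □◇p (the 5 axiom).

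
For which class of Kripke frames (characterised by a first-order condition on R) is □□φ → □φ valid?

Suppose □□φ→□φ is valid. Take Rxy and set V(φ)={w : xR²w}. Then □□φ at x, so □φ at x, so φ at y, i.e. ∃z(Rxz∧Rzy).
The converse is a direct semantic check.
So the correspondent is density.

Density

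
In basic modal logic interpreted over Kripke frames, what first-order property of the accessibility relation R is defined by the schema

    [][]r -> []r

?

This is the C4 axiom.
Its frame correspondent is density — forall x forall y (Rxy -> exists z (Rxz & Rzy)).

density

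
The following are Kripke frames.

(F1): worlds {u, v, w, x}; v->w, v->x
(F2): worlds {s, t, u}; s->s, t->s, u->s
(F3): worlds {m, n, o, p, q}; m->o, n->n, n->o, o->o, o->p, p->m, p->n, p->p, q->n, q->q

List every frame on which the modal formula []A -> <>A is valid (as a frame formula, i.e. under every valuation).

(F2), (F3)

The schema corresponds to seriality: forall x exists y Rxy.
(F1): fails — world u has no successor.
(F2): condition met.
(F3): condition met.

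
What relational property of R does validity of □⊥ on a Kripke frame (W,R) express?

□⊥ is valid iff no world has any successor (otherwise □⊥ fails at any world with one).

Emptiness of R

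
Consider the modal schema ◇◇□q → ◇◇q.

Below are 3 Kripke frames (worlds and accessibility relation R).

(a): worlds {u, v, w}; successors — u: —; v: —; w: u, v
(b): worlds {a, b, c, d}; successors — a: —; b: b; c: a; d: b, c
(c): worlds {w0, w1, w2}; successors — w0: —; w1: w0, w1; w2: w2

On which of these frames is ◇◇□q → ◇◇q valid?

The schema corresponds to a generalized confluence (Geach) condition: ∀x ∀y (xR²y → ∃w (yRw ∧ xR²w)).
(a): ✓.
(b): fails — dR²a but no w with aRw and dR²w.
(c): fails — w1R²w0 but no w with w0Rw and w1R²w.
Valid on: (a).

(a)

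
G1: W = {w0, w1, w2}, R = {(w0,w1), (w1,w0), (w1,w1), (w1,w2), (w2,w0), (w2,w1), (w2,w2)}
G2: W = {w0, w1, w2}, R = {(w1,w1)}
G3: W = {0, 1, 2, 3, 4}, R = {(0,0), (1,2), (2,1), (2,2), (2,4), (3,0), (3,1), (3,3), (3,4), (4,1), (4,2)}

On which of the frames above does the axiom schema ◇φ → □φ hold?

G2

This is the axiom for partial functionality; its first-order frame correspondent is ∀x ∀y ∀z (Rxy ∧ Rxz → y = z).
G1: fails — w1 sees both w0 and w1.
G2: ✓.
G3: fails — 2 sees both 1 and 2.
Valid on: G2.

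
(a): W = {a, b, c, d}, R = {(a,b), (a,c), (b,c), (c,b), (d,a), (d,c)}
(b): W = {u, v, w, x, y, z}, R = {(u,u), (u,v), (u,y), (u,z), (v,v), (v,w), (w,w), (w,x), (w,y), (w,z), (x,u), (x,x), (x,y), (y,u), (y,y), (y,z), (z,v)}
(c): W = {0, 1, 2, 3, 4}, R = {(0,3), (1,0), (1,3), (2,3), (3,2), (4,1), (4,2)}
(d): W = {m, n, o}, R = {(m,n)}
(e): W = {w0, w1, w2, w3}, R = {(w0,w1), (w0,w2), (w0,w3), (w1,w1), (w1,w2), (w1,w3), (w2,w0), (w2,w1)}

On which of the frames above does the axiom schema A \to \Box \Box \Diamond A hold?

The schema corresponds to a generalized confluence (Geach) condition: \forall x \forall z (x R^2 z \to \exists w (x = w \wedge zRw)).
(a): fails — aR²b but no w with a=w and bRw.
(b): fails — uR²v but no t with u=t and vRt.
(c): fails — 0R²2 but no w with 0=w and 2Rw.
(d): satisfies the condition.
(e): fails — w0R²w0 but no w with w0=w and w0Rw.

(d)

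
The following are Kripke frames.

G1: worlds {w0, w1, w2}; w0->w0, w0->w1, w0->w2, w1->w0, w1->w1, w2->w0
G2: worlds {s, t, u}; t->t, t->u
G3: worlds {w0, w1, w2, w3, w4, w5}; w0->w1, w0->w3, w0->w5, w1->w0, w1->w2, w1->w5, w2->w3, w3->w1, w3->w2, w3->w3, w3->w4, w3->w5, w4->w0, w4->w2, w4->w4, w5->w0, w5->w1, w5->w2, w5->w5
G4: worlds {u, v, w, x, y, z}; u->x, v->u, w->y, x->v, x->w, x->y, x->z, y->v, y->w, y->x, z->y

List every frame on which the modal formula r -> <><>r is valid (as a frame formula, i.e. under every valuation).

G1, G3

This is the axiom for a generalized confluence (Geach) condition; its first-order frame correspondent is forall x exists w (x = w & x R^2 w).
G1: condition met.
G2: fails — at s but no w with s=w and sR²w.
G3: condition met.
G4: fails — at u but no t with u=t and uR²t.
Valid on: G1, G3.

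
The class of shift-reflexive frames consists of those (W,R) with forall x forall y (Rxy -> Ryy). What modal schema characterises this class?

The condition is shift-reflexivity. The T□ schema □(□ψ → ψ) defines it.
Suppose □(□ψ→ψ) is valid. Take Rxy and set V(ψ)={w : Ryw}. Then at y, □ψ holds; since □(□ψ→ψ) at x, □ψ→ψ at y, so ψ at y, i.e. Ryy.

□(□ψ → ψ)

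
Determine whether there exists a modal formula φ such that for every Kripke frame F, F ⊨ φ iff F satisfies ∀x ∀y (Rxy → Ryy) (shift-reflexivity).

The condition is shift-reflexivity. A defining modal formula is □(□p → p).
Suppose □(□p→p) is valid. Take Rxy and set V(p)={w : Ryw}. Then at y, □p holds; since □(□p→p) at x, □p→p at y, so p at y, i.e. Ryy.

Yes, by □(□p → p)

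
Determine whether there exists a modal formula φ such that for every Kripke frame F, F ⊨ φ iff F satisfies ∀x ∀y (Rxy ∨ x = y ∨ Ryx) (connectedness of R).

Modal frame validity is preserved under disjoint unions.
Take 2 disjoint single-world reflexive frames: each is trivially connected, but their disjoint union has 2 worlds with no edge between distinct components, so it is not connected.
Hence connectedness of R is not modally definable.

No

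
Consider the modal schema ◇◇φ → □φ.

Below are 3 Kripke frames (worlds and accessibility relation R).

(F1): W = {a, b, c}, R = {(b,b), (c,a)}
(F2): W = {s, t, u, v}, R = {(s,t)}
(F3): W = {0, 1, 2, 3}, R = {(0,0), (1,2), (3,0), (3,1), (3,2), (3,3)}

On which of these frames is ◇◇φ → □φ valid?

(F1), (F2)

Frame correspondent (Sahlqvist): ∀x ∀y ∀z ((xR²y ∧ xRz) → ∃w (y = w ∧ z = w)) — i.e. a generalized confluence (Geach) condition.
(F1): condition met.
(F2): condition met.
(F3): fails — 3R²0, 3R1 but 0 ≠ 1.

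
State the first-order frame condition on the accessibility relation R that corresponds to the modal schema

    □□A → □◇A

This is a Sahlqvist (Geach-type) schema ◇^0□^2A → □^1◇^1A.
Minimal-valuation argument: fix x; take any y with xR^0y and any z with xR^1z. Set V(A) to the set of worlds R-reachable from y in exactly 2 steps. Then □^2A holds at y, so the antecedent holds at x; validity forces ◇^1A at z, giving a w with zR^1w and yR^2w.
First-order correspondent: ∀x ∀z (xRz → ∃w (xR²w ∧ zRw)).

∀x ∀z (xRz → ∃w (xR²w ∧ zRw))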